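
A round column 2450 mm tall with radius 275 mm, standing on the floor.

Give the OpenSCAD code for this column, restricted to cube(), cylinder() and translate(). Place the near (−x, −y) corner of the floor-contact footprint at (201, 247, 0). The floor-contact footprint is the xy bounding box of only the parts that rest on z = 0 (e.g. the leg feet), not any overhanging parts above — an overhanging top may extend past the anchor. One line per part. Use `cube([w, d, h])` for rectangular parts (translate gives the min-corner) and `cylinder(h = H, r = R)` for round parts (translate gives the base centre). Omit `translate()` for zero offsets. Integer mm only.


translate([476, 522, 0]) cylinder(h = 2450, r = 275);


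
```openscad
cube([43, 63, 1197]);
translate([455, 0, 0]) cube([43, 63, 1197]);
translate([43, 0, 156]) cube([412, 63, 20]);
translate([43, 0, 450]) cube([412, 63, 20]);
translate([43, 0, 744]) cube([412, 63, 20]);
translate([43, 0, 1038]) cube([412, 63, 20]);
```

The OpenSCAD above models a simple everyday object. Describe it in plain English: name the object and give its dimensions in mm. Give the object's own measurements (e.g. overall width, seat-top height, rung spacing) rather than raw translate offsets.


A straight ladder. Two 43×63 mm vertical rails, 1197 mm tall, stand 498 mm apart (outside-to-outside) with their front faces coplanar on the −y side. 4 rungs, each 63 mm deep and 20 mm tall, span between the inner faces of the rails, front faces flush with the rails. The lowest rung's underside is at z = 156 mm and rungs are spaced 294 mm apart (underside to underside).


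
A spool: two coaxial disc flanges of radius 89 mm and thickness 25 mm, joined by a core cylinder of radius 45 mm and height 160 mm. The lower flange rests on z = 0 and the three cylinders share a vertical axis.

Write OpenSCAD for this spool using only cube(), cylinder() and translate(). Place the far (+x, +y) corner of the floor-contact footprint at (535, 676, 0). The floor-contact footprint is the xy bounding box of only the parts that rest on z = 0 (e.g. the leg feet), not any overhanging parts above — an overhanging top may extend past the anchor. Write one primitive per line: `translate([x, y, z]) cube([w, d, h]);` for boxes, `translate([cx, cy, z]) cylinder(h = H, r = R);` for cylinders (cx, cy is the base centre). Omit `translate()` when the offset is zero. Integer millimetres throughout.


translate([446, 587, 0]) cylinder(h = 25, r = 89);
translate([446, 587, 25]) cylinder(h = 160, r = 45);
translate([446, 587, 185]) cylinder(h = 25, r = 89);


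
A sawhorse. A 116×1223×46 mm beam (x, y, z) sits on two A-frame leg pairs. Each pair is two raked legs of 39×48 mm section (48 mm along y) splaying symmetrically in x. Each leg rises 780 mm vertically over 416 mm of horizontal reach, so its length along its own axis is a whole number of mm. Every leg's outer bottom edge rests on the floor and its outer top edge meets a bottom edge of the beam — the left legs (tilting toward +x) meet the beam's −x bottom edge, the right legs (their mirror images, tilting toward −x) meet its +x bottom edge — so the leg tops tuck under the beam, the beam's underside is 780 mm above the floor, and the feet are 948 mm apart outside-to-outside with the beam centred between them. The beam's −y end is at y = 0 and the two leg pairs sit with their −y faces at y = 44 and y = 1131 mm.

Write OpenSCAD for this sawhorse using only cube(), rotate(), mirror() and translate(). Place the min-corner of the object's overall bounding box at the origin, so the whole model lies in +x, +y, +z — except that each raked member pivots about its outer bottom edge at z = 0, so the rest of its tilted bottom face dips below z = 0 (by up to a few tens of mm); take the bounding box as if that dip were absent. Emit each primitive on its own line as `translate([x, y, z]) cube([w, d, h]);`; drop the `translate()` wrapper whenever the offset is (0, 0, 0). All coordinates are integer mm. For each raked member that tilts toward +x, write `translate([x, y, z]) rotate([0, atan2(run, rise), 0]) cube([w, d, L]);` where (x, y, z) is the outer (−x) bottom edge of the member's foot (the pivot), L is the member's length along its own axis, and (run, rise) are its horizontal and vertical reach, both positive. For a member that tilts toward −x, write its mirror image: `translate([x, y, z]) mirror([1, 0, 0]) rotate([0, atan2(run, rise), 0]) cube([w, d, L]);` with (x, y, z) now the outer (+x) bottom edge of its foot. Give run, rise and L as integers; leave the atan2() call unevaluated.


translate([416, 0, 780]) cube([116, 1223, 46]);
translate([0, 44, 0]) rotate([0, atan2(416, 780), 0]) cube([39, 48, 884]);
translate([948, 44, 0]) mirror([1, 0, 0]) rotate([0, atan2(416, 780), 0]) cube([39, 48, 884]);
translate([0, 1131, 0]) rotate([0, atan2(416, 780), 0]) cube([39, 48, 884]);
translate([948, 1131, 0]) mirror([1, 0, 0]) rotate([0, atan2(416, 780), 0]) cube([39, 48, 884]);


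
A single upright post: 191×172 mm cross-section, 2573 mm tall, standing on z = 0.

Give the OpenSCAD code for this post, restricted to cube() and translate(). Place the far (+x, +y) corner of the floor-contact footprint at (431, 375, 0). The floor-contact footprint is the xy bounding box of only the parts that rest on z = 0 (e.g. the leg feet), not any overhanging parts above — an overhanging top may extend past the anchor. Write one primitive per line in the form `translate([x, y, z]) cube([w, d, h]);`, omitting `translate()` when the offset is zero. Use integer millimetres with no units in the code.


translate([240, 203, 0]) cube([191, 172, 2573]);


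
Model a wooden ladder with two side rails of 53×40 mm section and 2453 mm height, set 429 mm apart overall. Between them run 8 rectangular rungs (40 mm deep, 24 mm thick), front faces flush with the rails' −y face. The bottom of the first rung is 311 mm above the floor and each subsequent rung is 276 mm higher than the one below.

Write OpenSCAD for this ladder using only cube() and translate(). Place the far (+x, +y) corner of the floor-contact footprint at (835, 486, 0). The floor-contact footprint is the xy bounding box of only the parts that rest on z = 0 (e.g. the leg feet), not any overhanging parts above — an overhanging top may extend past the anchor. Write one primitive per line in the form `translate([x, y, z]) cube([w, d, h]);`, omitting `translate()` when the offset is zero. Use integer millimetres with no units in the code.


translate([406, 446, 0]) cube([53, 40, 2453]);
translate([782, 446, 0]) cube([53, 40, 2453]);
translate([459, 446, 311]) cube([323, 40, 24]);
translate([459, 446, 587]) cube([323, 40, 24]);
translate([459, 446, 863]) cube([323, 40, 24]);
translate([459, 446, 1139]) cube([323, 40, 24]);
translate([459, 446, 1415]) cube([323, 40, 24]);
translate([459, 446, 1691]) cube([323, 40, 24]);
translate([459, 446, 1967]) cube([323, 40, 24]);
translate([459, 446, 2243]) cube([323, 40, 24]);


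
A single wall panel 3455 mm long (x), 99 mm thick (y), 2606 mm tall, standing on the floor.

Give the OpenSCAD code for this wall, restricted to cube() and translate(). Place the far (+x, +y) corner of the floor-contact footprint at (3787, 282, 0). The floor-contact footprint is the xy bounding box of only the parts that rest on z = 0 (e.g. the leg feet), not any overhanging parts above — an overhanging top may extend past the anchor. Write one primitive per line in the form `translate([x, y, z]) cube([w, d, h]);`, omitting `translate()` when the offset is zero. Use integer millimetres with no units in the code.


translate([332, 183, 0]) cube([3455, 99, 2606]);


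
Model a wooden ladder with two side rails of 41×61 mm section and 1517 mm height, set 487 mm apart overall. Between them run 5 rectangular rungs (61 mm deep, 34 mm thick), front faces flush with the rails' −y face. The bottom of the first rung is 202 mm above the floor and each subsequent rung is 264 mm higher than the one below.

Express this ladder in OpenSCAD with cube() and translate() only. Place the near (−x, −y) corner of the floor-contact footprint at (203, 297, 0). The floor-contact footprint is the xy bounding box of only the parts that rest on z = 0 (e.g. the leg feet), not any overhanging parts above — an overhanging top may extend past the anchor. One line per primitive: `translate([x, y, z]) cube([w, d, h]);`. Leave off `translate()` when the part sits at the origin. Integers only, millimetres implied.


translate([203, 297, 0]) cube([41, 61, 1517]);
translate([649, 297, 0]) cube([41, 61, 1517]);
translate([244, 297, 202]) cube([405, 61, 34]);
translate([244, 297, 466]) cube([405, 61, 34]);
translate([244, 297, 730]) cube([405, 61, 34]);
translate([244, 297, 994]) cube([405, 61, 34]);
translate([244, 297, 1258]) cube([405, 61, 34]);


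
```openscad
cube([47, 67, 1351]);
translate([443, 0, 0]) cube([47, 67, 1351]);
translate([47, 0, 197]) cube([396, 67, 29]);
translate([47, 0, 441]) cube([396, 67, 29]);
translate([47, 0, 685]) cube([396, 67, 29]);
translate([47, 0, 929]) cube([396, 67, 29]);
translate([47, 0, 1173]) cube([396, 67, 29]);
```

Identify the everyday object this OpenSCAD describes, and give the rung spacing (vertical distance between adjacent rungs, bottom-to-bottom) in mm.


A ladder. The rung spacing is 244 mm.

Two tall 47×67 posts with 5 short bars between them — a ladder. Adjacent rungs sit at z = 197 and z = 441, so the spacing is 441 − 197 = 244 mm.


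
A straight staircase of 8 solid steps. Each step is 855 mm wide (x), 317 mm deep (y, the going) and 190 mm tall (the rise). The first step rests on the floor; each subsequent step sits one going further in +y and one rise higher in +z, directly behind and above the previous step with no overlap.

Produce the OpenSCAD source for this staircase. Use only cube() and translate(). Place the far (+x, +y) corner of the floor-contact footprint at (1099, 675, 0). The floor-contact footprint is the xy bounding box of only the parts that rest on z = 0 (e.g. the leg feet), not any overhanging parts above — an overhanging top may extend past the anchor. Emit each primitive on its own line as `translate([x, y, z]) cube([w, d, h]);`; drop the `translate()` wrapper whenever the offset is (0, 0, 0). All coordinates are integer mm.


translate([244, 358, 0]) cube([855, 317, 190]);
translate([244, 675, 190]) cube([855, 317, 190]);
translate([244, 992, 380]) cube([855, 317, 190]);
translate([244, 1309, 570]) cube([855, 317, 190]);
translate([244, 1626, 760]) cube([855, 317, 190]);
translate([244, 1943, 950]) cube([855, 317, 190]);
translate([244, 2260, 1140]) cube([855, 317, 190]);
translate([244, 2577, 1330]) cube([855, 317, 190]);


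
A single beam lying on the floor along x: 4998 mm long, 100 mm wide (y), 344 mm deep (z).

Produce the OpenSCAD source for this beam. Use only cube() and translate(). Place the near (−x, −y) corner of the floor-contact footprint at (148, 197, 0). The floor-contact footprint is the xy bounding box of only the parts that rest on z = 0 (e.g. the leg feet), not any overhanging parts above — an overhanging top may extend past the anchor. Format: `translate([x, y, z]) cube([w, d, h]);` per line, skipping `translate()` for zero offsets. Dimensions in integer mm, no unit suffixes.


translate([148, 197, 0]) cube([4998, 100, 344]);


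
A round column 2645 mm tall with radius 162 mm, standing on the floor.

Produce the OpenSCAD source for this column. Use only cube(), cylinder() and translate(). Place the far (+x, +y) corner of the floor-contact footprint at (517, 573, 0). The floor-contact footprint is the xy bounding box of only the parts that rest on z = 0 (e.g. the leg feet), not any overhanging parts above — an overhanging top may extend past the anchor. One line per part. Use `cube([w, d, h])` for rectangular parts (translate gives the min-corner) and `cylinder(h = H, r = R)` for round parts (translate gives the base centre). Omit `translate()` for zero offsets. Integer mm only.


translate([355, 411, 0]) cylinder(h = 2645, r = 162);


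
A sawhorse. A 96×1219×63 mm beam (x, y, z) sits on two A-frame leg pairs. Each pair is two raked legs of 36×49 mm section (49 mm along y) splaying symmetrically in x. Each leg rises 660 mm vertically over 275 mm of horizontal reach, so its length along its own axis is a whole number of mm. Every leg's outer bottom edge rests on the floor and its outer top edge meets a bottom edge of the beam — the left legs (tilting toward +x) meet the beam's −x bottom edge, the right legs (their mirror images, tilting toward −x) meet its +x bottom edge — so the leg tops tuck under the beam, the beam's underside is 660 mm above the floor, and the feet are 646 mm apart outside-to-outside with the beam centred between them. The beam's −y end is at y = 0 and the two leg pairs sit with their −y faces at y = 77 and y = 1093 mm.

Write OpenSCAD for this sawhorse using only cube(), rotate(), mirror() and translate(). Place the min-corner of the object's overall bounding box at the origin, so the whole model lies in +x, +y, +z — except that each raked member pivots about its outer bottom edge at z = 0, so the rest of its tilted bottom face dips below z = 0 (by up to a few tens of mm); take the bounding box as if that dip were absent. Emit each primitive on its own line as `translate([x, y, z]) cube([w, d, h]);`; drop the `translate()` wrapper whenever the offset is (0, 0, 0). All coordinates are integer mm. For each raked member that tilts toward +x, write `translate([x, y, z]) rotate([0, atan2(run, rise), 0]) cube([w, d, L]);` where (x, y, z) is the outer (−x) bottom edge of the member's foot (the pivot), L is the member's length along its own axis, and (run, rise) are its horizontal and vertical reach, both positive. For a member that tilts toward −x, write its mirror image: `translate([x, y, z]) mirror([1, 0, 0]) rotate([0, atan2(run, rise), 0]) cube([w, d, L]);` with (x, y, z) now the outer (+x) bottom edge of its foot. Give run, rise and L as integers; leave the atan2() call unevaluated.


translate([275, 0, 660]) cube([96, 1219, 63]);
translate([0, 77, 0]) rotate([0, atan2(275, 660), 0]) cube([36, 49, 715]);
translate([646, 77, 0]) mirror([1, 0, 0]) rotate([0, atan2(275, 660), 0]) cube([36, 49, 715]);
translate([0, 1093, 0]) rotate([0, atan2(275, 660), 0]) cube([36, 49, 715]);
translate([646, 1093, 0]) mirror([1, 0, 0]) rotate([0, atan2(275, 660), 0]) cube([36, 49, 715]);


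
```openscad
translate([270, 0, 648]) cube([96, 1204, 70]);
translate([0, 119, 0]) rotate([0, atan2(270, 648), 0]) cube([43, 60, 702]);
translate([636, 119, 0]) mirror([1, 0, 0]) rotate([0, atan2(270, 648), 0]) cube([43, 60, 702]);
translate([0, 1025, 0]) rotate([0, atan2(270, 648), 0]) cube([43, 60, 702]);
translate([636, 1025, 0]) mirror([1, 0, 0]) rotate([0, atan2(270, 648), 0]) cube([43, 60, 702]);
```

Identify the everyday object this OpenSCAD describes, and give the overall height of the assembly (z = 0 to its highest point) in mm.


A sawhorse. The overall height is 718 mm.

A beam across two mirrored pairs of raked legs — a sawhorse. The beam's underside is at z = 648 (matching the legs' vertical rise in atan2(270, 648)) and the beam is 70 mm tall, so its top is at 648 + 70 = 718 mm. The raked legs top out at the beam's underside, so that is the highest point.


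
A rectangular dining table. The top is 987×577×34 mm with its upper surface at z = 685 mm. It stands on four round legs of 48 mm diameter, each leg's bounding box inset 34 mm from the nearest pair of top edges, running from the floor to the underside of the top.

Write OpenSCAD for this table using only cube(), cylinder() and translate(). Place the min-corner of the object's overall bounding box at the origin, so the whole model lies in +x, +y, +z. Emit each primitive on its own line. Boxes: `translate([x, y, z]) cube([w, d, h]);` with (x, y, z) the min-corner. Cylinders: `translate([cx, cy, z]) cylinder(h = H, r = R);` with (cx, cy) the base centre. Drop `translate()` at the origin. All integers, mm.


// leg_h = 685 - 34 = 651
translate([0, 0, 651]) cube([987, 577, 34]);
translate([58, 58, 0]) cylinder(h = 651, r = 24);
translate([929, 58, 0]) cylinder(h = 651, r = 24);
translate([58, 519, 0]) cylinder(h = 651, r = 24);
translate([929, 519, 0]) cylinder(h = 651, r = 24);


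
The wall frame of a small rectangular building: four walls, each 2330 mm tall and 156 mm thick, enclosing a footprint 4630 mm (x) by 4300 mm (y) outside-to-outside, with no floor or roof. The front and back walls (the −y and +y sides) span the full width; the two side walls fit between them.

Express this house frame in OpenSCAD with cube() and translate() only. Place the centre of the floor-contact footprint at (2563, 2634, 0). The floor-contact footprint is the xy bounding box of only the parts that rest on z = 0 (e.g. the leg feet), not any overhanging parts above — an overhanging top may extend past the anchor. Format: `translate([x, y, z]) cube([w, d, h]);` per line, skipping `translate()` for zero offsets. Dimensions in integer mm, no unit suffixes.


translate([248, 484, 0]) cube([4630, 156, 2330]);
translate([248, 4628, 0]) cube([4630, 156, 2330]);
translate([248, 640, 0]) cube([156, 3988, 2330]);
translate([4722, 640, 0]) cube([156, 3988, 2330]);


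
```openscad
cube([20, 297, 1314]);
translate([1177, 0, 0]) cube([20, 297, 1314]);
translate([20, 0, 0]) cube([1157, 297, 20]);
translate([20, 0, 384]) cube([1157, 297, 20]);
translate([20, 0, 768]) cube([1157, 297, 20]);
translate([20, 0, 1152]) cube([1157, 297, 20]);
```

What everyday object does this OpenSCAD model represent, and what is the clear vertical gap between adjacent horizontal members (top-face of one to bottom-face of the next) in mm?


A bookshelf. The clear shelf gap is 364 mm.

Two tall side panels with 4 horizontal boards between them — a bookshelf. The first two shelf undersides are at z = 0 and z = 384; with shelf thickness 20, the clear gap is 384 − 0 − 20 = 364 mm.


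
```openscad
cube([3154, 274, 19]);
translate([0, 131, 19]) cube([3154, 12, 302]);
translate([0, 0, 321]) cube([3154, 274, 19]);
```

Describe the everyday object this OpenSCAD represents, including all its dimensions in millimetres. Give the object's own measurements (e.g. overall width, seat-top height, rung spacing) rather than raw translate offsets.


An I-beam lying along x, 3154 mm long. Overall section height 340 mm. Two flanges 274 mm wide (y) and 19 mm thick, one on the floor and one at the top; a web 12 mm thick runs between them, centred on the flange width.


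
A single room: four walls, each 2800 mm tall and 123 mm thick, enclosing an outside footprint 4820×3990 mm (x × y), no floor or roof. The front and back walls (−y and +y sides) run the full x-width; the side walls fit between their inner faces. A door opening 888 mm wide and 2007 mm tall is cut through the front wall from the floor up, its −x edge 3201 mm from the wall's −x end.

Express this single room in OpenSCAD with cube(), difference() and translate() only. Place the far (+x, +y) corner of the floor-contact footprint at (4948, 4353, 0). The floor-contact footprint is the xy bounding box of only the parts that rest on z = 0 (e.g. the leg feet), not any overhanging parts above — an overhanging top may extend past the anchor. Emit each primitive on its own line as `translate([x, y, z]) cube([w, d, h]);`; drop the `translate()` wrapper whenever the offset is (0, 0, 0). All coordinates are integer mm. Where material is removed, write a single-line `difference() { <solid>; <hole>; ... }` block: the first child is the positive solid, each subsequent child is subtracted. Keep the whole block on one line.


difference() { translate([128, 363, 0]) cube([4820, 123, 2800]); translate([3329, 363, 0]) cube([888, 123, 2007]); }
translate([128, 4230, 0]) cube([4820, 123, 2800]);
translate([128, 486, 0]) cube([123, 3744, 2800]);
translate([4825, 486, 0]) cube([123, 3744, 2800]);


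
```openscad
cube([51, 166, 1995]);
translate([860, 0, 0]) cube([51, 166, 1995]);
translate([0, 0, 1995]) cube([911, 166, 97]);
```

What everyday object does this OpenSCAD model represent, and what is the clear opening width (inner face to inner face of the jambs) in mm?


A door frame. The clear opening width is 809 mm.

Two 1995 mm tall posts with a header on top — a door frame. The left jamb is 51 mm wide at x = 0; the right jamb starts at x = 860. The clear opening is 860 − 51 = 809 mm.


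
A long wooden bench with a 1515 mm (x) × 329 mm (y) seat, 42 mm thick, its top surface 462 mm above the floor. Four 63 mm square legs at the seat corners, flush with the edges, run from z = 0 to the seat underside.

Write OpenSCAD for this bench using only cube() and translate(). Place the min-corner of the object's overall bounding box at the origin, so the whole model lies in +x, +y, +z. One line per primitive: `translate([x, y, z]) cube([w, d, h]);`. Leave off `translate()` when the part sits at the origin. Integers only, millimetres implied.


// leg_h = 462 − 42 = 420
translate([0, 0, 420]) cube([1515, 329, 42]);
cube([63, 63, 420]);
translate([0, 266, 0]) cube([63, 63, 420]);
translate([1452, 0, 0]) cube([63, 63, 420]);
translate([1452, 266, 0]) cube([63, 63, 420]);


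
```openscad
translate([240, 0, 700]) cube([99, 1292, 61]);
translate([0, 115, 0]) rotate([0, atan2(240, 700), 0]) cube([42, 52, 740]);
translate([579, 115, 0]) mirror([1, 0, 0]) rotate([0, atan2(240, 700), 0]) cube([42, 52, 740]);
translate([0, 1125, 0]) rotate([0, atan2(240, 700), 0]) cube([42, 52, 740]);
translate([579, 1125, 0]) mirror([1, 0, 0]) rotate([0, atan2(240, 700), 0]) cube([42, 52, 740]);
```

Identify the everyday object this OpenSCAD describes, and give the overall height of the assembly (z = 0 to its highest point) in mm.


A sawhorse. The overall height is 761 mm.

A beam across two mirrored pairs of raked legs — a sawhorse. The beam's underside is at z = 700 (matching the legs' vertical rise in atan2(240, 700)) and the beam is 61 mm tall, so its top is at 700 + 61 = 761 mm. The raked legs top out at the beam's underside, so that is the highest point.


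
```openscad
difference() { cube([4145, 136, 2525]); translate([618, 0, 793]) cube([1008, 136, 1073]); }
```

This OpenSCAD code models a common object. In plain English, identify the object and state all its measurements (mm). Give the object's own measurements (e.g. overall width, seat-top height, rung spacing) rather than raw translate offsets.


A wall 4145 mm long (x), 136 mm thick (y), 2525 mm tall, with a rectangular window opening cut through it. The opening is 1008 mm wide and 1073 mm tall; its sill is at z = 793 mm and its near (−x) edge is 618 mm from the wall's −x end. The opening passes through the full wall thickness.


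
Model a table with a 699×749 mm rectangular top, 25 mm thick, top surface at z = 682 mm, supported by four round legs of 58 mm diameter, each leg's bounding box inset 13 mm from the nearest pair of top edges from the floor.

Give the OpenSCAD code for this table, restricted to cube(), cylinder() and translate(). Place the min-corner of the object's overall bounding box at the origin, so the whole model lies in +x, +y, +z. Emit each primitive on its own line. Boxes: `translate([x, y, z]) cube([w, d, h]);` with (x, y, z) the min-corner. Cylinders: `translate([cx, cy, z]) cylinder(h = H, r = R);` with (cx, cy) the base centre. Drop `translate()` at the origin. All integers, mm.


translate([0, 0, 657]) cube([699, 749, 25]);
translate([42, 42, 0]) cylinder(h = 657, r = 29);
translate([657, 42, 0]) cylinder(h = 657, r = 29);
translate([42, 707, 0]) cylinder(h = 657, r = 29);
translate([657, 707, 0]) cylinder(h = 657, r = 29);


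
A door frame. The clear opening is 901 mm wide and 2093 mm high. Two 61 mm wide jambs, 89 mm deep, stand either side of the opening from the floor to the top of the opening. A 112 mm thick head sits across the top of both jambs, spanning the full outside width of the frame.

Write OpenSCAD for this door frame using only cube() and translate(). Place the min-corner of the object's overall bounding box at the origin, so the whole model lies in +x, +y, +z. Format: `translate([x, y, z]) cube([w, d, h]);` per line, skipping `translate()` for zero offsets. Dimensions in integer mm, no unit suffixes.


cube([61, 89, 2093]);
translate([962, 0, 0]) cube([61, 89, 2093]);
translate([0, 0, 2093]) cube([1023, 89, 112]);


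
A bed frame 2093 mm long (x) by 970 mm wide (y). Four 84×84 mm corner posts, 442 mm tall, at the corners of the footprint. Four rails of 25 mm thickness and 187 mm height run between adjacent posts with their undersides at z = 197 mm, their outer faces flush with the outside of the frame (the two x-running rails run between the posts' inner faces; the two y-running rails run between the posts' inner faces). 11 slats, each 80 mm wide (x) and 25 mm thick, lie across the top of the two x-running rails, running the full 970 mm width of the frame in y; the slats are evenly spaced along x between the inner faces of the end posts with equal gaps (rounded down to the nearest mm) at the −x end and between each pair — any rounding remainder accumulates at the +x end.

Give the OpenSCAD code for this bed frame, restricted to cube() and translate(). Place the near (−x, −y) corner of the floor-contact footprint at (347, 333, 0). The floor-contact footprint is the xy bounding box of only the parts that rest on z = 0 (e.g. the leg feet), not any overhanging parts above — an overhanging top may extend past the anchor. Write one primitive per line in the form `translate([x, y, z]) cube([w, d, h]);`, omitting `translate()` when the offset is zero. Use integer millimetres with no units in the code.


translate([347, 333, 0]) cube([84, 84, 442]);
translate([347, 1219, 0]) cube([84, 84, 442]);
translate([2356, 333, 0]) cube([84, 84, 442]);
translate([2356, 1219, 0]) cube([84, 84, 442]);
translate([431, 333, 197]) cube([1925, 25, 187]);
translate([431, 1278, 197]) cube([1925, 25, 187]);
translate([347, 417, 197]) cube([25, 802, 187]);
translate([2415, 417, 197]) cube([25, 802, 187]);
translate([518, 333, 384]) cube([80, 970, 25]);
translate([685, 333, 384]) cube([80, 970, 25]);
translate([852, 333, 384]) cube([80, 970, 25]);
translate([1019, 333, 384]) cube([80, 970, 25]);
translate([1186, 333, 384]) cube([80, 970, 25]);
translate([1353, 333, 384]) cube([80, 970, 25]);
translate([1520, 333, 384]) cube([80, 970, 25]);
translate([1687, 333, 384]) cube([80, 970, 25]);
translate([1854, 333, 384]) cube([80, 970, 25]);
translate([2021, 333, 384]) cube([80, 970, 25]);
translate([2188, 333, 384]) cube([80, 970, 25]);


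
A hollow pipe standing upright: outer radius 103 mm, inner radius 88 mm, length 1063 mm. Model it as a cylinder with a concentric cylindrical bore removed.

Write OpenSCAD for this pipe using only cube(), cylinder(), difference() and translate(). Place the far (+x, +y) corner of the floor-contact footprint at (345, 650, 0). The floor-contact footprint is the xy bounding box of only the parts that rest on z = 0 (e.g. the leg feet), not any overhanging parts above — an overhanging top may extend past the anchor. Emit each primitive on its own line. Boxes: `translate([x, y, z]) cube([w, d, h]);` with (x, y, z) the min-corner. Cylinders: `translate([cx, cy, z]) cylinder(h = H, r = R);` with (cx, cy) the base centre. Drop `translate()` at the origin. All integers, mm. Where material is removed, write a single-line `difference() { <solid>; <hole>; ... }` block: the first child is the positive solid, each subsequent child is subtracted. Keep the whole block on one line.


difference() { translate([242, 547, 0]) cylinder(h = 1063, r = 103); translate([242, 547, 0]) cylinder(h = 1063, r = 88); }


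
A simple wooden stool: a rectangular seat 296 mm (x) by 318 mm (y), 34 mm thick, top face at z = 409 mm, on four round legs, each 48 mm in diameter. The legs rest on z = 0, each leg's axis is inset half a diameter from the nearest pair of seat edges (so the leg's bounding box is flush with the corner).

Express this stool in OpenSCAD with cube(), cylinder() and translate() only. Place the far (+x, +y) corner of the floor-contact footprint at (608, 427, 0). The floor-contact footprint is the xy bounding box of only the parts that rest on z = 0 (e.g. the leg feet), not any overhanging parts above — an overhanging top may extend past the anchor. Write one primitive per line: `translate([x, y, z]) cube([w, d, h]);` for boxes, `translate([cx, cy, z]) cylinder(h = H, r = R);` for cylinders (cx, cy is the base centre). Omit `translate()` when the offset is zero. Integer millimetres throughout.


translate([312, 109, 375]) cube([296, 318, 34]);
translate([336, 133, 0]) cylinder(h = 375, r = 24);
translate([584, 133, 0]) cylinder(h = 375, r = 24);
translate([336, 403, 0]) cylinder(h = 375, r = 24);
translate([584, 403, 0]) cylinder(h = 375, r = 24);


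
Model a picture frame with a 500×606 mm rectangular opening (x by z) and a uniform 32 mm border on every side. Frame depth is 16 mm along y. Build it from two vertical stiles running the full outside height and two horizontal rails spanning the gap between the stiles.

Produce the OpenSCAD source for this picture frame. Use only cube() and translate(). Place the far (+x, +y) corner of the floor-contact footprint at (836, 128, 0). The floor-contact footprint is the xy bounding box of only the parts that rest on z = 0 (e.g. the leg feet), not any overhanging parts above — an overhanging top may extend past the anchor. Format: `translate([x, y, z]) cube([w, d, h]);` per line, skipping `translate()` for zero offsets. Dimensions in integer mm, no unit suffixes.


translate([272, 112, 0]) cube([32, 16, 670]);
translate([804, 112, 0]) cube([32, 16, 670]);
translate([304, 112, 0]) cube([500, 16, 32]);
translate([304, 112, 638]) cube([500, 16, 32]);


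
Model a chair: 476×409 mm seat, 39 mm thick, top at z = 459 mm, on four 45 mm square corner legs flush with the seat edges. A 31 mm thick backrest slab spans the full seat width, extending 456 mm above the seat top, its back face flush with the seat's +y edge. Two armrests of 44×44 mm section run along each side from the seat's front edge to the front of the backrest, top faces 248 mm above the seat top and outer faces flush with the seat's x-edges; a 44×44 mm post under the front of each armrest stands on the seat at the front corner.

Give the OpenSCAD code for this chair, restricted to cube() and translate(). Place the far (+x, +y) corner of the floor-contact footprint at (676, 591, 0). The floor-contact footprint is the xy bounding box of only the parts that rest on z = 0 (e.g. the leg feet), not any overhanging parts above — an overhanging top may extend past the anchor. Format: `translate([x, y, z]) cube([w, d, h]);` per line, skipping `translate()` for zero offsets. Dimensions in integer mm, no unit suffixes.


translate([200, 182, 420]) cube([476, 409, 39]);
translate([200, 182, 0]) cube([45, 45, 420]);
translate([631, 182, 0]) cube([45, 45, 420]);
translate([200, 546, 0]) cube([45, 45, 420]);
translate([631, 546, 0]) cube([45, 45, 420]);
translate([200, 560, 459]) cube([476, 31, 456]);
translate([200, 182, 663]) cube([44, 378, 44]);
translate([632, 182, 663]) cube([44, 378, 44]);
translate([200, 182, 459]) cube([44, 44, 204]);
translate([632, 182, 459]) cube([44, 44, 204]);


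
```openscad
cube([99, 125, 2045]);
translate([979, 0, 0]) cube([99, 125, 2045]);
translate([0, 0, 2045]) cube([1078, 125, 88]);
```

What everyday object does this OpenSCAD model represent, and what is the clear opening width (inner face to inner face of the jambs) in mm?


A door frame. The clear opening width is 880 mm.

Two 2045 mm tall posts with a header on top — a door frame. The left jamb is 99 mm wide at x = 0; the right jamb starts at x = 979. The clear opening is 979 − 99 = 880 mm.


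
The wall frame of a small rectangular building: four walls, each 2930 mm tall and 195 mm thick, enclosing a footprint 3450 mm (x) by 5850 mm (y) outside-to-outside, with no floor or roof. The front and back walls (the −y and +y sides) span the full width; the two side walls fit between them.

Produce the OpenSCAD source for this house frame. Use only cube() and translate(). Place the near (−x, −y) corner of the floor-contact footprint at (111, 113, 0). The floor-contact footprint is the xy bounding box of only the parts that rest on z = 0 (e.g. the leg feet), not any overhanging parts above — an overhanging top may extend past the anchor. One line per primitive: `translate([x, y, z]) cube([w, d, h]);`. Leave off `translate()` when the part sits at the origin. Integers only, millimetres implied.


translate([111, 113, 0]) cube([3450, 195, 2930]);
translate([111, 5768, 0]) cube([3450, 195, 2930]);
translate([111, 308, 0]) cube([195, 5460, 2930]);
translate([3366, 308, 0]) cube([195, 5460, 2930]);


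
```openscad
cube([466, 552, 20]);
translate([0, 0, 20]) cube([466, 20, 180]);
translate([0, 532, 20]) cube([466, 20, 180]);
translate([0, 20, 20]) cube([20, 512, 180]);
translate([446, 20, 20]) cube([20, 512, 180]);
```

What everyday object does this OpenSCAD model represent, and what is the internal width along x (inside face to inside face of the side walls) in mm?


An open box. The internal width is 426 mm.

A 466×552 base slab with four walls standing on it — an open box. The base is 466 mm wide and the walls are 20 mm thick, so the internal width is 466 − 2 × 20 = 426 mm.


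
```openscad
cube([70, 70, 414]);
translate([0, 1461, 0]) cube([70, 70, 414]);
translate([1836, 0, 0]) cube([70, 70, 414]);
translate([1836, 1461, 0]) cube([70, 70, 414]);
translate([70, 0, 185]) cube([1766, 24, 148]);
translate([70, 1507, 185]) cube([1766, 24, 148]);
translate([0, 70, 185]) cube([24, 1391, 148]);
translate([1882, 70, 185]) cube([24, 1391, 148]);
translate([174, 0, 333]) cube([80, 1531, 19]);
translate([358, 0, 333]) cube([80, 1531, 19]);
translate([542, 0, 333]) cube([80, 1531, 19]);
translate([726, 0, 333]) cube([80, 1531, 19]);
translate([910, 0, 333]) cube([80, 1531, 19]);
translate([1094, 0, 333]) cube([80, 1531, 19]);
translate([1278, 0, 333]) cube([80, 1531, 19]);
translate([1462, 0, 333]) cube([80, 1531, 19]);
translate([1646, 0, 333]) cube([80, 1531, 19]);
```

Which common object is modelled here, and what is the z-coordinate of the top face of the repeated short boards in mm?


A bed frame. The slat-top height is 352 mm.

Four posts, four rails, and a row of slats — a bed frame. Slats sit on the rails at z = 185 + 148 = 333; with slat thickness 19, the top is 352 mm.


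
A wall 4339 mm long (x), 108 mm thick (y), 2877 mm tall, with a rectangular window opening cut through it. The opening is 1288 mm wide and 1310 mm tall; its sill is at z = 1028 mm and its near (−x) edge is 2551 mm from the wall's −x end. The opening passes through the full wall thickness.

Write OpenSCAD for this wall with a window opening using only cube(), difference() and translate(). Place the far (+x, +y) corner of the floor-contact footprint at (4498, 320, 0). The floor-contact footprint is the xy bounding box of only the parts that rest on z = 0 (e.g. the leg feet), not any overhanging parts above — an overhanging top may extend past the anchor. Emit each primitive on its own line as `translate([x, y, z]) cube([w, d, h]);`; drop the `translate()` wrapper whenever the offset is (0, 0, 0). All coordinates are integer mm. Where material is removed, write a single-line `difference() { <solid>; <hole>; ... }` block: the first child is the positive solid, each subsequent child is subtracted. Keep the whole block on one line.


difference() { translate([159, 212, 0]) cube([4339, 108, 2877]); translate([2710, 212, 1028]) cube([1288, 108, 1310]); }


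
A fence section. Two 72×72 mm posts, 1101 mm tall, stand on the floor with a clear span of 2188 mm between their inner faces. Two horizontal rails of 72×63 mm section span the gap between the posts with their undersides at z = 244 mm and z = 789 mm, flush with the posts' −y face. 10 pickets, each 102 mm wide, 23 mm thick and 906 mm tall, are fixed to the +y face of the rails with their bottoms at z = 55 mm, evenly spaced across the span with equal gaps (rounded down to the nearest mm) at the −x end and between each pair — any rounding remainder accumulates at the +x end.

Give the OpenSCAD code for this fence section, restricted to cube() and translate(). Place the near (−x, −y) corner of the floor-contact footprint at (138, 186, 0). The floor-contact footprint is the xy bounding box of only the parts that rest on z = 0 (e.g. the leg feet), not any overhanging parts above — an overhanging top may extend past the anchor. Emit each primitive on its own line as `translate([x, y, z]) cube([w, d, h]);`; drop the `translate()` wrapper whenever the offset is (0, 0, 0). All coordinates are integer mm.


translate([138, 186, 0]) cube([72, 72, 1101]);
translate([2398, 186, 0]) cube([72, 72, 1101]);
translate([210, 186, 244]) cube([2188, 72, 63]);
translate([210, 186, 789]) cube([2188, 72, 63]);
translate([316, 258, 55]) cube([102, 23, 906]);
translate([524, 258, 55]) cube([102, 23, 906]);
translate([732, 258, 55]) cube([102, 23, 906]);
translate([940, 258, 55]) cube([102, 23, 906]);
translate([1148, 258, 55]) cube([102, 23, 906]);
translate([1356, 258, 55]) cube([102, 23, 906]);
translate([1564, 258, 55]) cube([102, 23, 906]);
translate([1772, 258, 55]) cube([102, 23, 906]);
translate([1980, 258, 55]) cube([102, 23, 906]);
translate([2188, 258, 55]) cube([102, 23, 906]);


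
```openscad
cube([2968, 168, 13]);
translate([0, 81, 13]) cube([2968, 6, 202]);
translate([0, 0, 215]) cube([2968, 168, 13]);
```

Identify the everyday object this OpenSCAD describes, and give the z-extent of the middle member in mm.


An I-beam. The web height is 202 mm.

Two wide flanges with a thin centred web — an I-beam. Overall 228 mm minus two 13 mm flanges gives a web of 228 − 2·13 = 202 mm.


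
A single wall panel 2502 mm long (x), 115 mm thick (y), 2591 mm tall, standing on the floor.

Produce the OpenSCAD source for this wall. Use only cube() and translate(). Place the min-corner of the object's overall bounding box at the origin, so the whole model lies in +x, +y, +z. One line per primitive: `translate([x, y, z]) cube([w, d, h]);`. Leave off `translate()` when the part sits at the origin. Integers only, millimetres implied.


cube([2502, 115, 2591]);


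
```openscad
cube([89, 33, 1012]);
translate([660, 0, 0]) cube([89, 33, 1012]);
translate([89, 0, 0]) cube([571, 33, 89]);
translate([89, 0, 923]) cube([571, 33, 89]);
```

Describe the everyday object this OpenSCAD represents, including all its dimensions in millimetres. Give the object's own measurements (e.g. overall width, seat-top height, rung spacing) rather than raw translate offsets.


A rectangular picture frame lying in the x–z plane (depth along y). The opening is 571 mm wide (x) by 834 mm tall (z), surrounded by a border 89 mm wide on all four sides. The frame is 33 mm deep and is made of two full-height vertical stiles with two horizontal rails fitted between them.


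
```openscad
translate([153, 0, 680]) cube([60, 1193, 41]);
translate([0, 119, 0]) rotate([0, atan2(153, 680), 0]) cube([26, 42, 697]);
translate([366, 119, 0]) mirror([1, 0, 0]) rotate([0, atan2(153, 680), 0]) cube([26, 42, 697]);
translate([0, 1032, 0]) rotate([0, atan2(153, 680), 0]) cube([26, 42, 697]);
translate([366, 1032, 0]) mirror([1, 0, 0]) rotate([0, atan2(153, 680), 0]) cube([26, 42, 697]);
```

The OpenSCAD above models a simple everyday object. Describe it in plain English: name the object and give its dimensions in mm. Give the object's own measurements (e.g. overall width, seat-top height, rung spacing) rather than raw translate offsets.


A sawhorse. A 60×1193×41 mm beam (x, y, z) sits on two A-frame leg pairs. Each pair is two raked legs of 26×42 mm section (42 mm along y) splaying symmetrically in x. Each leg rises 680 mm vertically over 153 mm of horizontal reach and is 697 mm long along its own axis. Every leg's outer bottom edge rests on the floor and its outer top edge meets a bottom edge of the beam — the left legs (tilting toward +x) meet the beam's −x bottom edge, the right legs (their mirror images, tilting toward −x) meet its +x bottom edge — so the leg tops tuck under the beam, the beam's underside is 680 mm above the floor, and the feet are 366 mm apart outside-to-outside with the beam centred between them. The two leg pairs are set in 119 mm from either end of the beam.
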